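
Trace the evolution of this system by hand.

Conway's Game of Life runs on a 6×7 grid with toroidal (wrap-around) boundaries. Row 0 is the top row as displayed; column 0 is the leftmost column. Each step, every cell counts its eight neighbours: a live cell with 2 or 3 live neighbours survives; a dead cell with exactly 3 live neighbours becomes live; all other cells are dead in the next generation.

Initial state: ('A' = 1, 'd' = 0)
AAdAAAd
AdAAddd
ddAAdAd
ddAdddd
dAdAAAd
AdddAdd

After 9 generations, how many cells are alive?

step 0: AAdAAAd
AdAAddd
ddAAdAd
ddAdddd
dAdAAAd
AdddAdd
step 1: AddddAd
AddddAd
ddddAdd
dAdddAd
dAAAAAd
Adddddd
step 2: AAddddd
ddddAAd
ddddAAA
dAdddAd
AAAAAAA
AdAAdAd
step 3: AAAAdAd
AdddAdd
ddddddA
dAddddd
ddddddd
dddddAd
step 4: AAAAdAd
AdAAAAd
Adddddd
ddddddd
ddddddd
dAAdAdA
step 5: ddddddd
AddddAd
dAdAAdA
ddddddd
ddddddd
ddddAAA
step 6: ddddAdd
AdddAAA
AdddAAA
ddddddd
dddddAd
dddddAd
step 7: ddddAdd
AddAddd
AdddAdd
ddddAdd
ddddddd
ddddAAd
step 8: dddAAAd
dddAAdd
dddAAdd
ddddddd
ddddAAd
ddddAAd
step 9: ddddddd
ddAdddd
dddAAdd
dddAdAd
ddddAAd
ddddddA

8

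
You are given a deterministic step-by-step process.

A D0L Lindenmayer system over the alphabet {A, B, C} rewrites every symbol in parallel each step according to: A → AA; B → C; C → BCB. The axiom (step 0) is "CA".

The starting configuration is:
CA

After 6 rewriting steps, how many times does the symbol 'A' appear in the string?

64

step 0: CA
step 1: BCBAA
step 2: CBCBCAAAA
step 3: BCBCBCBCBCBAAAAAAAA
step 4: CBCBCBCBCBCBCBCBCBCBCAAAAAAAAAAAAAAAA
step 5: BCBCBCBCBCBCBCBCBCBCBCBCBCBCBCBCBCBCBCBCBCBAAAAAAAAAAAAAAAAAAAAAAAAAAAAAAAA
step 6: CBCBCBCBCBCBCBCBCBCBCBCBCBCBCBCBCBCBCBCBCBCBCBCBCBCBCBCBCB…AAAAAAAAAAAAAAAAAAAAAAAAAAAAAAAAAAAAAAAAAAAAAAAAAAAAAAAAAA  (len 149)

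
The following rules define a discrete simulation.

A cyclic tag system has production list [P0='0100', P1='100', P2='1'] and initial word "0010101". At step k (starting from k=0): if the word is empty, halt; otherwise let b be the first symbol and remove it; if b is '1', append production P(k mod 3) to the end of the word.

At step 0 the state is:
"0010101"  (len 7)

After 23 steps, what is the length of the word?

9

k=0  "0010101"  (len 7)
k=1  "010101"  (len 6)
k=2  "10101"  (len 5)
k=3  "01011"  (len 5)
k=4  "1011"  (len 4)
k=5  "011100"  (len 6)
k=6  "11100"  (len 5)
k=7  "11000100"  (len 8)
k=8  "1000100100"  (len 10)
k=9  "0001001001"  (len 10)
k=10  "001001001"  (len 9)
k=11  "01001001"  (len 8)
k=12  "1001001"  (len 7)
k=13  "0010010100"  (len 10)
k=14  "010010100"  (len 9)
k=15  "10010100"  (len 8)
k=16  "00101000100"  (len 11)
k=17  "0101000100"  (len 10)
k=18  "101000100"  (len 9)
k=19  "010001000100"  (len 12)
k=20  "10001000100"  (len 11)
k=21  "00010001001"  (len 11)
k=22  "0010001001"  (len 10)
k=23  "010001001"  (len 9)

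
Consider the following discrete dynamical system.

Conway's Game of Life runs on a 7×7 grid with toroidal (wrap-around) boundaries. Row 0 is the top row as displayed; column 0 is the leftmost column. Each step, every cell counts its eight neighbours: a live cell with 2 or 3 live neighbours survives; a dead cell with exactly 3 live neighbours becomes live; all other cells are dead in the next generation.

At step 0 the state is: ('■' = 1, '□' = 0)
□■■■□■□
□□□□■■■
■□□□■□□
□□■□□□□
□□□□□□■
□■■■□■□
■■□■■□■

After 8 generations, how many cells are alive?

[0] □■■■□■□
□□□□■■■
■□□□■□□
□□■□□□□
□□□□□□■
□■■■□■□
■■□■■□■
[1] □■□□□□□
■■■□□□■
□□□■■□■
□□□□□□□
□■□■□□□
□■□■□■□
□□□□□□■
[2] □■■□□□■
□■■■□■■
□■■■□■■
□□■■■□□
□□□□■□□
■□□□■□□
■□■□□□□
[3] □□□□□■■
□□□□□□□
□□□□□□■
□■□□□□□
□□□□■■□
□■□■□□□
■□■■□□■
[4] ■□□□□■■
□□□□□■■
□□□□□□□
□□□□□■□
□□■□■□□
■■□■□■■
■■■■■■■
[5] □□■■□□□
■□□□□■□
□□□□□■■
□□□□□□□
■■■■■□□
□□□□□□□
□□□■□□□
[6] □□■■■□□
□□□□■■□
□□□□□■■
■■■■■■■
□■■■□□□
□■□□■□□
□□■■□□□
[7] □□■□□■□
□□□□□□■
□■■□□□□
□□□□□□□
□□□□□□■
□■□□■□□
□■□□□□□
[8] □□□□□□□
□■■□□□□
□□□□□□□
□□□□□□□
□□□□□□□
■□□□□□□
□■■□□□□

5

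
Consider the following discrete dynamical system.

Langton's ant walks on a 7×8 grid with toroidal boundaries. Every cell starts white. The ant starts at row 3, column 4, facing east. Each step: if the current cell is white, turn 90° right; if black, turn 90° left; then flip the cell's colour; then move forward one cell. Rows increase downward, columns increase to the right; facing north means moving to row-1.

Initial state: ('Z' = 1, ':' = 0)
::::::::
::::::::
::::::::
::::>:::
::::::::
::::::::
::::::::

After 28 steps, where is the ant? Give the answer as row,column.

1,2

t=0: ::::::::
::::::::
::::::::
::::>:::
::::::::
::::::::
::::::::
t=1: ::::::::
::::::::
::::::::
::::Z:::
::::v:::
::::::::
::::::::
t=2: ::::::::
::::::::
::::::::
::::Z:::
:::<Z:::
::::::::
::::::::
t=3: ::::::::
::::::::
::::::::
:::^Z:::
:::ZZ:::
::::::::
::::::::
t=4: ::::::::
::::::::
::::::::
:::Z>:::
:::ZZ:::
::::::::
::::::::
t=5: ::::::::
::::::::
::::^:::
:::Z::::
:::ZZ:::
::::::::
::::::::
t=6: ::::::::
::::::::
::::Z>::
:::Z::::
:::ZZ:::
::::::::
::::::::
t=7: ::::::::
::::::::
::::ZZ::
:::Z:v::
:::ZZ:::
::::::::
::::::::
t=8: ::::::::
::::::::
::::ZZ::
:::Z<Z::
:::ZZ:::
::::::::
::::::::
t=9: ::::::::
::::::::
::::^Z::
:::ZZZ::
:::ZZ:::
::::::::
::::::::
t=10: ::::::::
::::::::
:::<:Z::
:::ZZZ::
:::ZZ:::
::::::::
::::::::
t=11: ::::::::
:::^::::
:::Z:Z::
:::ZZZ::
:::ZZ:::
::::::::
::::::::
t=12: ::::::::
:::Z>:::
:::Z:Z::
:::ZZZ::
:::ZZ:::
::::::::
::::::::
t=13: ::::::::
:::ZZ:::
:::ZvZ::
:::ZZZ::
:::ZZ:::
::::::::
::::::::
t=14: ::::::::
:::ZZ:::
:::<ZZ::
:::ZZZ::
:::ZZ:::
::::::::
::::::::
t=15: ::::::::
:::ZZ:::
::::ZZ::
:::vZZ::
:::ZZ:::
::::::::
::::::::
t=16: ::::::::
:::ZZ:::
::::ZZ::
::::>Z::
:::ZZ:::
::::::::
::::::::
t=17: ::::::::
:::ZZ:::
::::^Z::
:::::Z::
:::ZZ:::
::::::::
::::::::
t=18: ::::::::
:::ZZ:::
:::<:Z::
:::::Z::
:::ZZ:::
::::::::
::::::::
t=19: ::::::::
:::^Z:::
:::Z:Z::
:::::Z::
:::ZZ:::
::::::::
::::::::
t=20: ::::::::
::<:Z:::
:::Z:Z::
:::::Z::
:::ZZ:::
::::::::
::::::::
t=21: ::^:::::
::Z:Z:::
:::Z:Z::
:::::Z::
:::ZZ:::
::::::::
::::::::
t=22: ::Z>::::
::Z:Z:::
:::Z:Z::
:::::Z::
:::ZZ:::
::::::::
::::::::
t=23: ::ZZ::::
::ZvZ:::
:::Z:Z::
:::::Z::
:::ZZ:::
::::::::
::::::::
t=24: ::ZZ::::
::<ZZ:::
:::Z:Z::
:::::Z::
:::ZZ:::
::::::::
::::::::
t=25: ::ZZ::::
:::ZZ:::
::vZ:Z::
:::::Z::
:::ZZ:::
::::::::
::::::::
t=26: ::ZZ::::
:::ZZ:::
:<ZZ:Z::
:::::Z::
:::ZZ:::
::::::::
::::::::
t=27: ::ZZ::::
:^:ZZ:::
:ZZZ:Z::
:::::Z::
:::ZZ:::
::::::::
::::::::
t=28: ::ZZ::::
:Z>ZZ:::
:ZZZ:Z::
:::::Z::
:::ZZ:::
::::::::
::::::::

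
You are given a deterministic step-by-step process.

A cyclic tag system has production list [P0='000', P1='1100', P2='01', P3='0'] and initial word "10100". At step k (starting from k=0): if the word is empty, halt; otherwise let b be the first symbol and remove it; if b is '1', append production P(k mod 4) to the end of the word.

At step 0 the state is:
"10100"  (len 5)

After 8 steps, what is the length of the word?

step 0: "10100"  (len 5)
step 1: "0100000"  (len 7)
step 2: "100000"  (len 6)
step 3: "0000001"  (len 7)
step 4: "000001"  (len 6)
step 5: "00001"  (len 5)
step 6: "0001"  (len 4)
step 7: "001"  (len 3)
step 8: "01"  (len 2)

2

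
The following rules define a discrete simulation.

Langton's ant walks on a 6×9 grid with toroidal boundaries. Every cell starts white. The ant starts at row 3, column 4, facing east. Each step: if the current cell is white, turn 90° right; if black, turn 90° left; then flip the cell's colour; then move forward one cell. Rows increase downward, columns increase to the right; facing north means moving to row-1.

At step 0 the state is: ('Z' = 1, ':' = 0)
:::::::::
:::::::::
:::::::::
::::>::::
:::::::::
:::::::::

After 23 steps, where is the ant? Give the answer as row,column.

1,3

gen 0: :::::::::
:::::::::
:::::::::
::::>::::
:::::::::
:::::::::
gen 1: :::::::::
:::::::::
:::::::::
::::Z::::
::::v::::
:::::::::
gen 2: :::::::::
:::::::::
:::::::::
::::Z::::
:::<Z::::
:::::::::
gen 3: :::::::::
:::::::::
:::::::::
:::^Z::::
:::ZZ::::
:::::::::
gen 4: :::::::::
:::::::::
:::::::::
:::Z>::::
:::ZZ::::
:::::::::
gen 5: :::::::::
:::::::::
::::^::::
:::Z:::::
:::ZZ::::
:::::::::
gen 6: :::::::::
:::::::::
::::Z>:::
:::Z:::::
:::ZZ::::
:::::::::
gen 7: :::::::::
:::::::::
::::ZZ:::
:::Z:v:::
:::ZZ::::
:::::::::
gen 8: :::::::::
:::::::::
::::ZZ:::
:::Z<Z:::
:::ZZ::::
:::::::::
gen 9: :::::::::
:::::::::
::::^Z:::
:::ZZZ:::
:::ZZ::::
:::::::::
gen 10: :::::::::
:::::::::
:::<:Z:::
:::ZZZ:::
:::ZZ::::
:::::::::
gen 11: :::::::::
:::^:::::
:::Z:Z:::
:::ZZZ:::
:::ZZ::::
:::::::::
gen 12: :::::::::
:::Z>::::
:::Z:Z:::
:::ZZZ:::
:::ZZ::::
:::::::::
gen 13: :::::::::
:::ZZ::::
:::ZvZ:::
:::ZZZ:::
:::ZZ::::
:::::::::
gen 14: :::::::::
:::ZZ::::
:::<ZZ:::
:::ZZZ:::
:::ZZ::::
:::::::::
gen 15: :::::::::
:::ZZ::::
::::ZZ:::
:::vZZ:::
:::ZZ::::
:::::::::
gen 16: :::::::::
:::ZZ::::
::::ZZ:::
::::>Z:::
:::ZZ::::
:::::::::
gen 17: :::::::::
:::ZZ::::
::::^Z:::
:::::Z:::
:::ZZ::::
:::::::::
gen 18: :::::::::
:::ZZ::::
:::<:Z:::
:::::Z:::
:::ZZ::::
:::::::::
gen 19: :::::::::
:::^Z::::
:::Z:Z:::
:::::Z:::
:::ZZ::::
:::::::::
gen 20: :::::::::
::<:Z::::
:::Z:Z:::
:::::Z:::
:::ZZ::::
:::::::::
gen 21: ::^::::::
::Z:Z::::
:::Z:Z:::
:::::Z:::
:::ZZ::::
:::::::::
gen 22: ::Z>:::::
::Z:Z::::
:::Z:Z:::
:::::Z:::
:::ZZ::::
:::::::::
gen 23: ::ZZ:::::
::ZvZ::::
:::Z:Z:::
:::::Z:::
:::ZZ::::
:::::::::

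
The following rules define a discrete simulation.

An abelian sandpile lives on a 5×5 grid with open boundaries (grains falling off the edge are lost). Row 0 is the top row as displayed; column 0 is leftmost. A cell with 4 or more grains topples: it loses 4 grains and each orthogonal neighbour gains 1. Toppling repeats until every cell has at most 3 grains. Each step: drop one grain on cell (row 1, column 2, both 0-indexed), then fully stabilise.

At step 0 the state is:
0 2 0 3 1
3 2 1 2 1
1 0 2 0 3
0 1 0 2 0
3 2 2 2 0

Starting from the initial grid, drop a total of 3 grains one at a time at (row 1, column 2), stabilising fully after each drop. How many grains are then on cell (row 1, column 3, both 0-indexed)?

3

t=0: 0 2 0 3 1
3 2 1 2 1
1 0 2 0 3
0 1 0 2 0
3 2 2 2 0
t=1: 0 2 0 3 1
3 2 2 2 1
1 0 2 0 3
0 1 0 2 0
3 2 2 2 0
t=2: 0 2 0 3 1
3 2 3 2 1
1 0 2 0 3
0 1 0 2 0
3 2 2 2 0
t=3: 0 2 1 3 1
3 3 0 3 1
1 0 3 0 3
0 1 0 2 0
3 2 2 2 0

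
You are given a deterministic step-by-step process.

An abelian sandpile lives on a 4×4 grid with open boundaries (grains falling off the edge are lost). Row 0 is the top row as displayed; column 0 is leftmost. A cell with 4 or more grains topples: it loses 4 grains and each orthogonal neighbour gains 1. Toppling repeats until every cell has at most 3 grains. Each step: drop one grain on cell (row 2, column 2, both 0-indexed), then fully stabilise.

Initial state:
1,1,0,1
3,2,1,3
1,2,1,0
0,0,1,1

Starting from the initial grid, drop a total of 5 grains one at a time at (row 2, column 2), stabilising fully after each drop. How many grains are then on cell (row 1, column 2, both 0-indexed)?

k=0  1,1,0,1
3,2,1,3
1,2,1,0
0,0,1,1
k=1  1,1,0,1
3,2,1,3
1,2,2,0
0,0,1,1
k=2  1,1,0,1
3,2,1,3
1,2,3,0
0,0,1,1
k=3  1,1,0,1
3,2,2,3
1,3,0,1
0,0,2,1
k=4  1,1,0,1
3,2,2,3
1,3,1,1
0,0,2,1
k=5  1,1,0,1
3,2,2,3
1,3,2,1
0,0,2,1

2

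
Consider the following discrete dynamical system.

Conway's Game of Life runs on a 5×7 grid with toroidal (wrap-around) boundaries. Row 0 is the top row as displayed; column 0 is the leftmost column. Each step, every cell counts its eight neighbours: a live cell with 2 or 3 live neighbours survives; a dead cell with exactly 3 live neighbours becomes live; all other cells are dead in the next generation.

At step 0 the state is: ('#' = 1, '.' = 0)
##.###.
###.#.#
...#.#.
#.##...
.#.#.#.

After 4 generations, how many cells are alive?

[0] ##.###.
###.#.#
...#.#.
#.##...
.#.#.#.
[1] .......
.......
.....#.
.#.#..#
.....#.
[2] .......
.......
.......
....###
.......
[3] .......
.......
.....#.
.....#.
.....#.
[4] .......
.......
.......
....###
.......

3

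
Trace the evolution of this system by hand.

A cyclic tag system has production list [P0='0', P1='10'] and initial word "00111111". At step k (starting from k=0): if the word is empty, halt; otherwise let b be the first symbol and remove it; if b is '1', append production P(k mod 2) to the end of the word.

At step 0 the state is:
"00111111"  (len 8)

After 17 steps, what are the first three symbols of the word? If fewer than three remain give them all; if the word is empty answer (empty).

100

0) "00111111"  (len 8)
1) "0111111"  (len 7)
2) "111111"  (len 6)
3) "111110"  (len 6)
4) "1111010"  (len 7)
5) "1110100"  (len 7)
6) "11010010"  (len 8)
7) "10100100"  (len 8)
8) "010010010"  (len 9)
9) "10010010"  (len 8)
10) "001001010"  (len 9)
11) "01001010"  (len 8)
12) "1001010"  (len 7)
13) "0010100"  (len 7)
14) "010100"  (len 6)
15) "10100"  (len 5)
16) "010010"  (len 6)
17) "10010"  (len 5)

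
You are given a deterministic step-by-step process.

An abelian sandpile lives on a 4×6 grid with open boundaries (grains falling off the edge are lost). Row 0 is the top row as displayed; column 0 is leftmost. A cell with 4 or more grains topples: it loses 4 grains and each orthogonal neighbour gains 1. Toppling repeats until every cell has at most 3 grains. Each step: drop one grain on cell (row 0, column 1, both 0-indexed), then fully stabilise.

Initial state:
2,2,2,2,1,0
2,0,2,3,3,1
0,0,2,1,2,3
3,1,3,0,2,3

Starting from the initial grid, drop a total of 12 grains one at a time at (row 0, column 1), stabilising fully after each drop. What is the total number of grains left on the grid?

k=0  2,2,2,2,1,0
2,0,2,3,3,1
0,0,2,1,2,3
3,1,3,0,2,3
k=1  2,3,2,2,1,0
2,0,2,3,3,1
0,0,2,1,2,3
3,1,3,0,2,3
k=2  3,0,3,2,1,0
2,1,2,3,3,1
0,0,2,1,2,3
3,1,3,0,2,3
k=3  3,1,3,2,1,0
2,1,2,3,3,1
0,0,2,1,2,3
3,1,3,0,2,3
k=4  3,2,3,2,1,0
2,1,2,3,3,1
0,0,2,1,2,3
3,1,3,0,2,3
k=5  3,3,3,2,1,0
2,1,2,3,3,1
0,0,2,1,2,3
3,1,3,0,2,3
k=6  0,2,0,3,1,0
3,2,3,3,3,1
0,0,2,1,2,3
3,1,3,0,2,3
k=7  0,3,0,3,1,0
3,2,3,3,3,1
0,0,2,1,2,3
3,1,3,0,2,3
k=8  1,0,1,3,1,0
3,3,3,3,3,1
0,0,2,1,2,3
3,1,3,0,2,3
k=9  1,1,1,3,1,0
3,3,3,3,3,1
0,0,2,1,2,3
3,1,3,0,2,3
k=10  1,2,1,3,1,0
3,3,3,3,3,1
0,0,2,1,2,3
3,1,3,0,2,3
k=11  1,3,1,3,1,0
3,3,3,3,3,1
0,0,2,1,2,3
3,1,3,0,2,3
k=12  3,2,0,1,3,0
0,2,2,2,0,2
1,1,3,2,3,3
3,1,3,0,2,3

42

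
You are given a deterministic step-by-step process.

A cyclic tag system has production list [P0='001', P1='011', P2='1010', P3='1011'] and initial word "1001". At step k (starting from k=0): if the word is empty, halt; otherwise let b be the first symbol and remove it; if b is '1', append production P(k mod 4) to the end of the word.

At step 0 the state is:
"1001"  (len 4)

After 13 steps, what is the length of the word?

k=0  "1001"  (len 4)
k=1  "001001"  (len 6)
k=2  "01001"  (len 5)
k=3  "1001"  (len 4)
k=4  "0011011"  (len 7)
k=5  "011011"  (len 6)
k=6  "11011"  (len 5)
k=7  "10111010"  (len 8)
k=8  "01110101011"  (len 11)
k=9  "1110101011"  (len 10)
k=10  "110101011011"  (len 12)
k=11  "101010110111010"  (len 15)
k=12  "010101101110101011"  (len 18)
k=13  "10101101110101011"  (len 17)

17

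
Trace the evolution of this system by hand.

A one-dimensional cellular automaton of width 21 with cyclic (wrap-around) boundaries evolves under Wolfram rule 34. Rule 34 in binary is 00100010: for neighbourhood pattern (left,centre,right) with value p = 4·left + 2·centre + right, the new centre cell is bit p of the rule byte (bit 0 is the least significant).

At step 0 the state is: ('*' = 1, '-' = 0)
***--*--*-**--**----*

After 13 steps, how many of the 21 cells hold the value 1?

t=0: ***--*--*-**--**----*
t=1: ----*--*-*---*-----*-
t=2: ---*--*-*---*-----*--
t=3: --*--*-*---*-----*---
t=4: -*--*-*---*-----*----
t=5: *--*-*---*-----*-----
t=6: --*-*---*-----*-----*
t=7: -*-*---*-----*-----*-
t=8: *-*---*-----*-----*--
t=9: -*---*-----*-----*--*
t=10: *---*-----*-----*--*-
t=11: ---*-----*-----*--*-*
t=12: --*-----*-----*--*-*-
t=13: -*-----*-----*--*-*--

5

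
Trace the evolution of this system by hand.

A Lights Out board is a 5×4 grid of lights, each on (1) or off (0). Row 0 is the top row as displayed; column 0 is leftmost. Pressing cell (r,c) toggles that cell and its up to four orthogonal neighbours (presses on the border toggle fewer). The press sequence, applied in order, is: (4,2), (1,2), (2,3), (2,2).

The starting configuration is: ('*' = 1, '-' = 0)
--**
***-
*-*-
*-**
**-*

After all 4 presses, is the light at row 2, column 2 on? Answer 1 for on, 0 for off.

step 0: --**
***-
*-*-
*-**
**-*
step 1: --**
***-
*-*-
*--*
*-*-
step 2: ---*
*--*
*---
*--*
*-*-
step 3: ---*
*---
*-**
*---
*-*-
step 4: ---*
*-*-
**--
*-*-
*-*-

0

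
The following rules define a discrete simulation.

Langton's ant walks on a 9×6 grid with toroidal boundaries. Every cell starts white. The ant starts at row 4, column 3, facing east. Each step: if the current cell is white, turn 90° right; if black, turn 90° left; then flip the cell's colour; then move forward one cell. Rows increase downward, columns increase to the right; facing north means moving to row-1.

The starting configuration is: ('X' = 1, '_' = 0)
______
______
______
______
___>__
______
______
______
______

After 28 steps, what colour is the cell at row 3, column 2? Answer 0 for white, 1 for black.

step 0: ______
______
______
______
___>__
______
______
______
______
step 1: ______
______
______
______
___X__
___v__
______
______
______
step 2: ______
______
______
______
___X__
__<X__
______
______
______
step 3: ______
______
______
______
__^X__
__XX__
______
______
______
step 4: ______
______
______
______
__X>__
__XX__
______
______
______
step 5: ______
______
______
___^__
__X___
__XX__
______
______
______
step 6: ______
______
______
___X>_
__X___
__XX__
______
______
______
step 7: ______
______
______
___XX_
__X_v_
__XX__
______
______
______
step 8: ______
______
______
___XX_
__X<X_
__XX__
______
______
______
step 9: ______
______
______
___^X_
__XXX_
__XX__
______
______
______
step 10: ______
______
______
__<_X_
__XXX_
__XX__
______
______
______
step 11: ______
______
__^___
__X_X_
__XXX_
__XX__
______
______
______
step 12: ______
______
__X>__
__X_X_
__XXX_
__XX__
______
______
______
step 13: ______
______
__XX__
__XvX_
__XXX_
__XX__
______
______
______
step 14: ______
______
__XX__
__<XX_
__XXX_
__XX__
______
______
______
step 15: ______
______
__XX__
___XX_
__vXX_
__XX__
______
______
______
step 16: ______
______
__XX__
___XX_
___>X_
__XX__
______
______
______
step 17: ______
______
__XX__
___^X_
____X_
__XX__
______
______
______
step 18: ______
______
__XX__
__<_X_
____X_
__XX__
______
______
______
step 19: ______
______
__^X__
__X_X_
____X_
__XX__
______
______
______
step 20: ______
______
_<_X__
__X_X_
____X_
__XX__
______
______
______
step 21: ______
_^____
_X_X__
__X_X_
____X_
__XX__
______
______
______
step 22: ______
_X>___
_X_X__
__X_X_
____X_
__XX__
______
______
______
step 23: ______
_XX___
_XvX__
__X_X_
____X_
__XX__
______
______
______
step 24: ______
_XX___
_<XX__
__X_X_
____X_
__XX__
______
______
______
step 25: ______
_XX___
__XX__
_vX_X_
____X_
__XX__
______
______
______
step 26: ______
_XX___
__XX__
<XX_X_
____X_
__XX__
______
______
______
step 27: ______
_XX___
^_XX__
XXX_X_
____X_
__XX__
______
______
______
step 28: ______
_XX___
X>XX__
XXX_X_
____X_
__XX__
______
______
______

1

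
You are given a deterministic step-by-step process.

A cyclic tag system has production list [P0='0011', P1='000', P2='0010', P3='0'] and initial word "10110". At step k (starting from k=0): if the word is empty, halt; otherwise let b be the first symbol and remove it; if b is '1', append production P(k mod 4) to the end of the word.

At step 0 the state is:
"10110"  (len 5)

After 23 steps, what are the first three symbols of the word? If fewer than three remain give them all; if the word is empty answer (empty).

0) "10110"  (len 5)
1) "01100011"  (len 8)
2) "1100011"  (len 7)
3) "1000110010"  (len 10)
4) "0001100100"  (len 10)
5) "001100100"  (len 9)
6) "01100100"  (len 8)
7) "1100100"  (len 7)
8) "1001000"  (len 7)
9) "0010000011"  (len 10)
10) "010000011"  (len 9)
11) "10000011"  (len 8)
12) "00000110"  (len 8)
13) "0000110"  (len 7)
14) "000110"  (len 6)
15) "00110"  (len 5)
16) "0110"  (len 4)
17) "110"  (len 3)
18) "10000"  (len 5)
19) "00000010"  (len 8)
20) "0000010"  (len 7)
21) "000010"  (len 6)
22) "00010"  (len 5)
23) "0010"  (len 4)

001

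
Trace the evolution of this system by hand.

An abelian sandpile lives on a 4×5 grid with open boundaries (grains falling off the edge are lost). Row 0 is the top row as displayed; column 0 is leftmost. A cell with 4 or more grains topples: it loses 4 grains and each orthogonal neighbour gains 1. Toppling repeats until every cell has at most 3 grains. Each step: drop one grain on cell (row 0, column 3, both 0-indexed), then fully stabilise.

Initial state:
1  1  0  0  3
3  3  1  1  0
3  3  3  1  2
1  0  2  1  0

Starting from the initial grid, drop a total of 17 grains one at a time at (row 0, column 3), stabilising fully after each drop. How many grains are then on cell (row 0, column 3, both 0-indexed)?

1

[0] 1  1  0  0  3
3  3  1  1  0
3  3  3  1  2
1  0  2  1  0
[1] 1  1  0  1  3
3  3  1  1  0
3  3  3  1  2
1  0  2  1  0
[2] 1  1  0  2  3
3  3  1  1  0
3  3  3  1  2
1  0  2  1  0
[3] 1  1  0  3  3
3  3  1  1  0
3  3  3  1  2
1  0  2  1  0
[4] 1  1  1  1  0
3  3  1  2  1
3  3  3  1  2
1  0  2  1  0
[5] 1  1  1  2  0
3  3  1  2  1
3  3  3  1  2
1  0  2  1  0
[6] 1  1  1  3  0
3  3  1  2  1
3  3  3  1  2
1  0  2  1  0
[7] 1  1  2  0  1
3  3  1  3  1
3  3  3  1  2
1  0  2  1  0
[8] 1  1  2  1  1
3  3  1  3  1
3  3  3  1  2
1  0  2  1  0
[9] 1  1  2  2  1
3  3  1  3  1
3  3  3  1  2
1  0  2  1  0
[10] 1  1  2  3  1
3  3  1  3  1
3  3  3  1  2
1  0  2  1  0
[11] 1  1  3  1  2
3  3  2  0  2
3  3  3  2  2
1  0  2  1  0
[12] 1  1  3  2  2
3  3  2  0  2
3  3  3  2  2
1  0  2  1  0
[13] 1  1  3  3  2
3  3  2  0  2
3  3  3  2  2
1  0  2  1  0
[14] 1  2  0  1  3
3  3  3  1  2
3  3  3  2  2
1  0  2  1  0
[15] 1  2  0  2  3
3  3  3  1  2
3  3  3  2  2
1  0  2  1  0
[16] 1  2  0  3  3
3  3  3  1  2
3  3  3  2  2
1  0  2  1  0
[17] 1  2  1  1  0
3  3  3  2  3
3  3  3  2  2
1  0  2  1  0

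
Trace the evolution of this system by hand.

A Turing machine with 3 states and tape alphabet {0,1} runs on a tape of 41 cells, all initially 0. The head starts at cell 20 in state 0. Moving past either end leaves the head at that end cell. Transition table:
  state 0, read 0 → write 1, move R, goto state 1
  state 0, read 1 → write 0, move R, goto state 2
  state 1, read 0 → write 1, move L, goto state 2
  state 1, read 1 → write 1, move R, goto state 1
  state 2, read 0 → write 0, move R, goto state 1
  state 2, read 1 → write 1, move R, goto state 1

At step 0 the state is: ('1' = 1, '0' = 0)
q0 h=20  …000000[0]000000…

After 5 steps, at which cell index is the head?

[0] q0 h=20  …000000[0]000000…
[1] q1 h=21  …000001[0]000000…
[2] q2 h=20  …000000[1]100000…
[3] q1 h=21  …000001[1]000000…
[4] q1 h=22  …000011[0]000000…
[5] q2 h=21  …000001[1]100000…

21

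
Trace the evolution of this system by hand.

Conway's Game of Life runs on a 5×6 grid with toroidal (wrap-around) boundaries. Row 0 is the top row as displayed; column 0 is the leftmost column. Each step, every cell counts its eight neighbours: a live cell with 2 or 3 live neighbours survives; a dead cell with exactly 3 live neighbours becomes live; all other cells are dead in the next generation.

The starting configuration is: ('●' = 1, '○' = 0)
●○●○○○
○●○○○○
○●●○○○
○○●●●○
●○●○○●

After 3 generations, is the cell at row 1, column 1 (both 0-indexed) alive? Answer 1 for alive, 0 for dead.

0) ●○●○○○
○●○○○○
○●●○○○
○○●●●○
●○●○○●
1) ●○●○○●
●○○○○○
○●○○○○
●○○○●●
●○●○●●
2) ○○○●●○
●○○○○●
○●○○○○
○○○●●○
○○○○○○
3) ○○○○●●
●○○○●●
●○○○●●
○○○○○○
○○○○○○

0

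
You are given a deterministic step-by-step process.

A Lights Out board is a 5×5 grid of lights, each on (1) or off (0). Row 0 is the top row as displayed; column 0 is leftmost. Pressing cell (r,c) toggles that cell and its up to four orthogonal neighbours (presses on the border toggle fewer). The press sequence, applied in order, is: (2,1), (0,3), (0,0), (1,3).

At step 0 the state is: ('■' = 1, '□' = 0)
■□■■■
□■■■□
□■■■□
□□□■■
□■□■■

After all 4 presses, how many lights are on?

gen 0: ■□■■■
□■■■□
□■■■□
□□□■■
□■□■■
gen 1: ■□■■■
□□■■□
■□□■□
□■□■■
□■□■■
gen 2: ■□□□□
□□■□□
■□□■□
□■□■■
□■□■■
gen 3: □■□□□
■□■□□
■□□■□
□■□■■
□■□■■
gen 4: □■□■□
■□□■■
■□□□□
□■□■■
□■□■■

12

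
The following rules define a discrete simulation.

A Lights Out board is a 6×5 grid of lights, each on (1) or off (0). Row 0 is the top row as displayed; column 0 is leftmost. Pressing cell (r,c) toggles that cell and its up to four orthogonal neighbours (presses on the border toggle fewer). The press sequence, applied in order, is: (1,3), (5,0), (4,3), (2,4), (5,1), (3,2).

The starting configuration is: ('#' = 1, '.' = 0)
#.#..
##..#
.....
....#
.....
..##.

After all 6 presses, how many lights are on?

16

step 0: #.#..
##..#
.....
....#
.....
..##.
step 1: #.##.
####.
...#.
....#
.....
..##.
step 2: #.##.
####.
...#.
....#
#....
####.
step 3: #.##.
####.
...#.
...##
#.###
###..
step 4: #.##.
#####
....#
...#.
#.###
###..
step 5: #.##.
#####
....#
...#.
#####
.....
step 6: #.##.
#####
..#.#
.##..
##.##
.....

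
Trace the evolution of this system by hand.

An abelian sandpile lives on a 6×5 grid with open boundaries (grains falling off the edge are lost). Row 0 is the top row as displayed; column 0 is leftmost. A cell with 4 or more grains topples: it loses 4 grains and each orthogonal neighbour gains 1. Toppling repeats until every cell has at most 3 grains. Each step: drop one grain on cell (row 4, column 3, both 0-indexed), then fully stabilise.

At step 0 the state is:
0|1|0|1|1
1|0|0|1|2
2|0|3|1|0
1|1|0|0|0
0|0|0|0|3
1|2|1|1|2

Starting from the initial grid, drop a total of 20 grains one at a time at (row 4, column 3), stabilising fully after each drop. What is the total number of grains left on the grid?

0) 0|1|0|1|1
1|0|0|1|2
2|0|3|1|0
1|1|0|0|0
0|0|0|0|3
1|2|1|1|2
1) 0|1|0|1|1
1|0|0|1|2
2|0|3|1|0
1|1|0|0|0
0|0|0|1|3
1|2|1|1|2
2) 0|1|0|1|1
1|0|0|1|2
2|0|3|1|0
1|1|0|0|0
0|0|0|2|3
1|2|1|1|2
3) 0|1|0|1|1
1|0|0|1|2
2|0|3|1|0
1|1|0|0|0
0|0|0|3|3
1|2|1|1|2
4) 0|1|0|1|1
1|0|0|1|2
2|0|3|1|0
1|1|0|1|1
0|0|1|1|0
1|2|1|2|3
5) 0|1|0|1|1
1|0|0|1|2
2|0|3|1|0
1|1|0|1|1
0|0|1|2|0
1|2|1|2|3
6) 0|1|0|1|1
1|0|0|1|2
2|0|3|1|0
1|1|0|1|1
0|0|1|3|0
1|2|1|2|3
7) 0|1|0|1|1
1|0|0|1|2
2|0|3|1|0
1|1|0|2|1
0|0|2|0|1
1|2|1|3|3
8) 0|1|0|1|1
1|0|0|1|2
2|0|3|1|0
1|1|0|2|1
0|0|2|1|1
1|2|1|3|3
9) 0|1|0|1|1
1|0|0|1|2
2|0|3|1|0
1|1|0|2|1
0|0|2|2|1
1|2|1|3|3
10) 0|1|0|1|1
1|0|0|1|2
2|0|3|1|0
1|1|0|2|1
0|0|2|3|1
1|2|1|3|3
11) 0|1|0|1|1
1|0|0|1|2
2|0|3|1|0
1|1|0|3|1
0|0|3|1|3
1|2|2|1|0
12) 0|1|0|1|1
1|0|0|1|2
2|0|3|1|0
1|1|0|3|1
0|0|3|2|3
1|2|2|1|0
13) 0|1|0|1|1
1|0|0|1|2
2|0|3|1|0
1|1|0|3|1
0|0|3|3|3
1|2|2|1|0
14) 0|1|0|1|1
1|0|0|1|2
2|0|3|2|0
1|1|2|0|3
0|1|0|3|0
1|2|3|2|1
15) 0|1|0|1|1
1|0|0|1|2
2|0|3|2|0
1|1|2|1|3
0|1|1|0|1
1|2|3|3|1
16) 0|1|0|1|1
1|0|0|1|2
2|0|3|2|0
1|1|2|1|3
0|1|1|1|1
1|2|3|3|1
17) 0|1|0|1|1
1|0|0|1|2
2|0|3|2|0
1|1|2|1|3
0|1|1|2|1
1|2|3|3|1
18) 0|1|0|1|1
1|0|0|1|2
2|0|3|2|0
1|1|2|1|3
0|1|1|3|1
1|2|3|3|1
19) 0|1|0|1|1
1|0|0|1|2
2|0|3|2|0
1|1|2|2|3
0|1|3|1|2
1|3|0|1|2
20) 0|1|0|1|1
1|0|0|1|2
2|0|3|2|0
1|1|2|2|3
0|1|3|2|2
1|3|0|1|2

38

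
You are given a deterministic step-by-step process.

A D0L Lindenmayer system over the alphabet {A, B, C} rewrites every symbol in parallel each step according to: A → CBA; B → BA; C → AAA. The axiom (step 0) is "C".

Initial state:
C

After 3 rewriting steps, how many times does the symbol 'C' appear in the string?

t=0: C
t=1: AAA
t=2: CBACBACBA
t=3: AAABACBAAAABACBAAAABACBA

3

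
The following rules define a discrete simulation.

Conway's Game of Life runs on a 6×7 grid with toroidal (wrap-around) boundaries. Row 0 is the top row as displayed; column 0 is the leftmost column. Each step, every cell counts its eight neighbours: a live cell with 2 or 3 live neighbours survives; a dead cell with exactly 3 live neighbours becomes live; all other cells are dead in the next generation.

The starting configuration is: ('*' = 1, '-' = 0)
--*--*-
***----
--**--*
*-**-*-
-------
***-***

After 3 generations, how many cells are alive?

[0] --*--*-
***----
--**--*
*-**-*-
-------
***-***
[1] ----**-
*-----*
----*-*
-****-*
-------
*******
[2] --*----
*---*-*
-**-*-*
*-***--
-------
****--*
[3] --*--*-
*-*---*
--*-*-*
*-*-**-
----*-*
****---

18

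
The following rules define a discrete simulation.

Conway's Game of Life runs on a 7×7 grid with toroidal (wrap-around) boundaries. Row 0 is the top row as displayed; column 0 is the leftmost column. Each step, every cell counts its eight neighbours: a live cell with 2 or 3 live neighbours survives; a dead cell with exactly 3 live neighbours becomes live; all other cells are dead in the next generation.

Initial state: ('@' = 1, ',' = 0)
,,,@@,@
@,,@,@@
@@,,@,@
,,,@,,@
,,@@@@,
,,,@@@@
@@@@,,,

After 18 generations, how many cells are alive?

12

[0] ,,,@@,@
@,,@,@@
@@,,@,@
,,,@,,@
,,@@@@,
,,,@@@@
@@@@,,,
[1] ,,,,,,,
,@@@,,,
,@@@@,,
,@,,,,@
,,@,,,,
@,,,,,@
@@,,,,,
[2] @,,,,,,
,@,,@,,
,,,,@,,
@@,,,,,
,@,,,,@
@,,,,,@
@@,,,,@
[3] ,,,,,,@
,,,,,,,
@@,,,,,
@@,,,,,
,@,,,,@
,,,,,@,
,@,,,,,
[4] ,,,,,,,
@,,,,,,
@@,,,,,
,,@,,,@
,@,,,,@
@,,,,,,
,,,,,,,
[5] ,,,,,,,
@@,,,,,
@@,,,,@
,,@,,,@
,@,,,,@
@,,,,,,
,,,,,,,
[6] ,,,,,,,
,@,,,,@
,,@,,,@
,,@,,@@
,@,,,,@
@,,,,,,
,,,,,,,
[7] ,,,,,,,
@,,,,,,
,@@,,,@
,@@,,@@
,@,,,@@
@,,,,,,
,,,,,,,
[8] ,,,,,,,
@@,,,,,
,,@,,@@
,,,,,,,
,@@,,@,
@,,,,,@
,,,,,,,
[9] ,,,,,,,
@@,,,,@
@@,,,,@
,@@,,@@
@@,,,,@
@@,,,,@
,,,,,,,
[10] @,,,,,,
,@,,,,@
,,,,,,,
,,@,,@,
,,,,,,,
,@,,,,@
@,,,,,,
[11] @@,,,,@
@,,,,,,
,,,,,,,
,,,,,,,
,,,,,,,
@,,,,,,
@@,,,,@
[12] ,,,,,,,
@@,,,,@
,,,,,,,
,,,,,,,
,,,,,,,
@@,,,,@
,,,,,,,
[13] @,,,,,,
@,,,,,,
@,,,,,,
,,,,,,,
@,,,,,,
@,,,,,,
@,,,,,,
[14] @@,,,,@
@@,,,,@
,,,,,,,
,,,,,,,
,,,,,,,
@@,,,,@
@@,,,,@
[15] ,,@,,@,
,@,,,,@
@,,,,,,
,,,,,,,
@,,,,,,
,@,,,,@
,,@,,@,
[16] ,@@,,@@
@@,,,,@
@,,,,,,
,,,,,,,
@,,,,,,
@@,,,,@
,@@,,@@
[17] ,,,,,,,
,,@,,@,
@@,,,,@
,,,,,,,
@@,,,,@
,,@,,@,
,,,,,,,
[18] ,,,,,,,
@@,,,,@
@@,,,,@
,,,,,,,
@@,,,,@
@@,,,,@
,,,,,,,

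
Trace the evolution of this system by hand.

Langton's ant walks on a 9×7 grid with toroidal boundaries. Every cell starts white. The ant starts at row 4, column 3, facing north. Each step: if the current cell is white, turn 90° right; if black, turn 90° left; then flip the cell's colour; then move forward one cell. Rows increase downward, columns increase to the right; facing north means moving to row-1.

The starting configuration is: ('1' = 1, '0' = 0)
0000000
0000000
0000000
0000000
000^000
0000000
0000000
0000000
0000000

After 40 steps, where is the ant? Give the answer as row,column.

t=0: 0000000
0000000
0000000
0000000
000^000
0000000
0000000
0000000
0000000
t=1: 0000000
0000000
0000000
0000000
0001>00
0000000
0000000
0000000
0000000
t=2: 0000000
0000000
0000000
0000000
0001100
0000v00
0000000
0000000
0000000
t=3: 0000000
0000000
0000000
0000000
0001100
000<100
0000000
0000000
0000000
t=4: 0000000
0000000
0000000
0000000
000^100
0001100
0000000
0000000
0000000
t=5: 0000000
0000000
0000000
0000000
00<0100
0001100
0000000
0000000
0000000
t=6: 0000000
0000000
0000000
00^0000
0010100
0001100
0000000
0000000
0000000
t=7: 0000000
0000000
0000000
001>000
0010100
0001100
0000000
0000000
0000000
t=8: 0000000
0000000
0000000
0011000
001v100
0001100
0000000
0000000
0000000
t=9: 0000000
0000000
0000000
0011000
00<1100
0001100
0000000
0000000
0000000
t=10: 0000000
0000000
0000000
0011000
0001100
00v1100
0000000
0000000
0000000
t=11: 0000000
0000000
0000000
0011000
0001100
0<11100
0000000
0000000
0000000
t=12: 0000000
0000000
0000000
0011000
0^01100
0111100
0000000
0000000
0000000
t=13: 0000000
0000000
0000000
0011000
01>1100
0111100
0000000
0000000
0000000
t=14: 0000000
0000000
0000000
0011000
0111100
01v1100
0000000
0000000
0000000
t=15: 0000000
0000000
0000000
0011000
0111100
010>100
0000000
0000000
0000000
t=16: 0000000
0000000
0000000
0011000
011^100
0100100
0000000
0000000
0000000
t=17: 0000000
0000000
0000000
0011000
01<0100
0100100
0000000
0000000
0000000
t=18: 0000000
0000000
0000000
0011000
0100100
01v0100
0000000
0000000
0000000
t=19: 0000000
0000000
0000000
0011000
0100100
0<10100
0000000
0000000
0000000
t=20: 0000000
0000000
0000000
0011000
0100100
0010100
0v00000
0000000
0000000
t=21: 0000000
0000000
0000000
0011000
0100100
0010100
<100000
0000000
0000000
t=22: 0000000
0000000
0000000
0011000
0100100
^010100
1100000
0000000
0000000
t=23: 0000000
0000000
0000000
0011000
0100100
1>10100
1100000
0000000
0000000
t=24: 0000000
0000000
0000000
0011000
0100100
1110100
1v00000
0000000
0000000
t=25: 0000000
0000000
0000000
0011000
0100100
1110100
10>0000
0000000
0000000
t=26: 0000000
0000000
0000000
0011000
0100100
1110100
1010000
00v0000
0000000
t=27: 0000000
0000000
0000000
0011000
0100100
1110100
1010000
0<10000
0000000
t=28: 0000000
0000000
0000000
0011000
0100100
1110100
1^10000
0110000
0000000
t=29: 0000000
0000000
0000000
0011000
0100100
1110100
11>0000
0110000
0000000
t=30: 0000000
0000000
0000000
0011000
0100100
11^0100
1100000
0110000
0000000
t=31: 0000000
0000000
0000000
0011000
0100100
1<00100
1100000
0110000
0000000
t=32: 0000000
0000000
0000000
0011000
0100100
1000100
1v00000
0110000
0000000
t=33: 0000000
0000000
0000000
0011000
0100100
1000100
10>0000
0110000
0000000
t=34: 0000000
0000000
0000000
0011000
0100100
1000100
1010000
01v0000
0000000
t=35: 0000000
0000000
0000000
0011000
0100100
1000100
1010000
010>000
0000000
t=36: 0000000
0000000
0000000
0011000
0100100
1000100
1010000
0101000
000v000
t=37: 0000000
0000000
0000000
0011000
0100100
1000100
1010000
0101000
00<1000
t=38: 0000000
0000000
0000000
0011000
0100100
1000100
1010000
01^1000
0011000
t=39: 0000000
0000000
0000000
0011000
0100100
1000100
1010000
011>000
0011000
t=40: 0000000
0000000
0000000
0011000
0100100
1000100
101^000
0110000
0011000

6,3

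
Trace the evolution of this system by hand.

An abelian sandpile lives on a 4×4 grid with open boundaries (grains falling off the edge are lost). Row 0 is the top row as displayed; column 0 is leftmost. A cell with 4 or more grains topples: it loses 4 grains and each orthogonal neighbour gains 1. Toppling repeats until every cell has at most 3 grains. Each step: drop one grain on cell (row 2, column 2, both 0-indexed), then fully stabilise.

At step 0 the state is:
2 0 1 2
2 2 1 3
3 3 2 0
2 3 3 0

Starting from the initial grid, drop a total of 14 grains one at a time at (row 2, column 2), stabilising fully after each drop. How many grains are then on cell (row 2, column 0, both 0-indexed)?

0

0) 2 0 1 2
2 2 1 3
3 3 2 0
2 3 3 0
1) 2 0 1 2
2 2 1 3
3 3 3 0
2 3 3 0
2) 2 0 1 2
3 3 2 3
1 2 2 1
0 2 1 1
3) 2 0 1 2
3 3 2 3
1 2 3 1
0 2 1 1
4) 2 0 1 2
3 3 3 3
1 3 0 2
0 2 2 1
5) 2 0 1 2
3 3 3 3
1 3 1 2
0 2 2 1
6) 2 0 1 2
3 3 3 3
1 3 2 2
0 2 2 1
7) 2 0 1 2
3 3 3 3
1 3 3 2
0 2 2 1
8) 3 1 2 3
0 2 2 1
3 1 3 0
0 3 3 2
9) 3 1 2 3
0 2 3 1
3 3 1 1
1 0 1 3
10) 3 1 2 3
0 2 3 1
3 3 2 1
1 0 1 3
11) 3 1 2 3
0 2 3 1
3 3 3 1
1 0 1 3
12) 3 2 3 3
2 0 1 2
0 2 2 2
2 1 2 3
13) 3 2 3 3
2 0 1 2
0 2 3 2
2 1 2 3
14) 3 2 3 3
2 0 2 2
0 3 0 3
2 1 3 3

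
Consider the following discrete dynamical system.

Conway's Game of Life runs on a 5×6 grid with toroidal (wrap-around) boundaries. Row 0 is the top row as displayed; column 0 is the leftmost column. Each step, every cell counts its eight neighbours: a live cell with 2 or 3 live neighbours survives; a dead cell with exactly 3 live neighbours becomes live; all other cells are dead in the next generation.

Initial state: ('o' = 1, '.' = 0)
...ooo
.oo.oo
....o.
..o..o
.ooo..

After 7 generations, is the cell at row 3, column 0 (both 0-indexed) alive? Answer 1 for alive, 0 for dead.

0

gen 0: ...ooo
.oo.oo
....o.
..o..o
.ooo..
gen 1: .....o
o.o...
ooo.o.
.oo.o.
oo...o
gen 2: .....o
o.oo..
o.....
....o.
.oo.oo
gen 3: .....o
oo...o
.o.o.o
oo.oo.
o..ooo
gen 4: .o....
.oo..o
...o..
.o....
.ooo..
gen 5: ...o..
ooo...
oo....
.o.o..
oo....
gen 6: ......
o.o...
......
......
oo....
gen 7: o.....
......
......
......
......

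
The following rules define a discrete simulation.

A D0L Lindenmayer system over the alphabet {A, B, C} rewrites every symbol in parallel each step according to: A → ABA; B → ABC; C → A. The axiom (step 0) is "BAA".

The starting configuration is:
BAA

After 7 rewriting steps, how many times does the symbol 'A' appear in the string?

2293

t=0: BAA
t=1: ABCABAABA
t=2: ABAABCAABAABCABAABAABCABA
t=3: ABAABCABAABAABCAABAABAABCABAABAABCAABAABCABAABAABCABAABAABCAABAABCABA
t=4: ABAABCABAABAABCAABAABCABAABAABCABAABAABCAABAABAABCABAABAAB…AABCAABAABCABAABAABCABAABAABCAABAABAABCABAABAABCAABAABCABA  (len 191)
t=5: ABAABCABAABAABCAABAABCABAABAABCABAABAABCAABAABAABCABAABAAB…AABCAABAABCABAABAABCABAABAABCAABAABAABCABAABAABCAABAABCABA  (len 529)
t=6: ABAABCABAABAABCAABAABCABAABAABCABAABAABCAABAABAABCABAABAAB…AABCAABAABCABAABAABCABAABAABCAABAABAABCABAABAABCAABAABCABA  (len 1465)
t=7: ABAABCABAABAABCAABAABCABAABAABCABAABAABCAABAABAABCABAABAAB…AABCAABAABCABAABAABCABAABAABCAABAABAABCABAABAABCAABAABCABA  (len 4057)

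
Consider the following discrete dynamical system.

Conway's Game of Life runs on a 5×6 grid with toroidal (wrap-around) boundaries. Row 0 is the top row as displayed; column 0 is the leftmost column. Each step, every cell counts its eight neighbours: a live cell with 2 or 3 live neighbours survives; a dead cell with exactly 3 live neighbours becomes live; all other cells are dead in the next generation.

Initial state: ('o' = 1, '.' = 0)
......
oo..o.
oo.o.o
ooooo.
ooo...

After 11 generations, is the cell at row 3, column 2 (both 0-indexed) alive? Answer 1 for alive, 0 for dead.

0

step 0: ......
oo..o.
oo.o.o
ooooo.
ooo...
step 1: ..o..o
.oo.o.
......
....o.
o....o
step 2: ..oooo
.ooo..
...o..
.....o
o...oo
step 3: ......
.o....
...oo.
o....o
o.....
step 4: ......
......
o...oo
o...oo
o....o
step 5: ......
.....o
o...o.
.o....
o...o.
step 6: .....o
.....o
o....o
oo....
......
step 7: ......
....oo
.o...o
oo...o
o.....
step 8: .....o
o...oo
.o....
.o...o
oo...o
step 9: .o....
o...oo
.o..o.
.oo..o
.o..oo
step 10: .o....
oo..oo
.oooo.
.ooo.o
.o..oo
step 11: .oo...
....oo
......
.....o
.o.ooo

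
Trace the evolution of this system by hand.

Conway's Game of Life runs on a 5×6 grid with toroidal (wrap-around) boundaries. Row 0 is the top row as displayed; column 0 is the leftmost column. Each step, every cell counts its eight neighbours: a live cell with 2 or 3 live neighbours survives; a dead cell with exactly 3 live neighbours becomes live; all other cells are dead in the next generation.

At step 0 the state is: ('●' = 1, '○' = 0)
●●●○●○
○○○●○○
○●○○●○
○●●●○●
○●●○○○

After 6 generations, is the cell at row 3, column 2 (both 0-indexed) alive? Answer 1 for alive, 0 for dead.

0

gen 0: ●●●○●○
○○○●○○
○●○○●○
○●●●○●
○●●○○○
gen 1: ●○○○○○
●○○●●●
●●○○●○
○○○●●○
○○○○●●
gen 2: ●○○●○○
○○○●●○
●●●○○○
●○○●○○
○○○●●●
gen 3: ○○●○○○
●○○●●●
●●●○●●
●○○●○○
●○●●○●
gen 4: ○○●○○○
○○○○○○
○○●○○○
○○○○○○
●○●●●●
gen 5: ○●●○●●
○○○○○○
○○○○○○
○●●○●●
○●●●●●
gen 6: ○●○○○●
○○○○○○
○○○○○○
○●○○○●
○○○○○○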